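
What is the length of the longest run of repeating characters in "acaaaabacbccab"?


Input: "acaaaabacbccab"
Scanning for longest run:
  Position 1 ('c'): new char, reset run to 1
  Position 2 ('a'): new char, reset run to 1
  Position 3 ('a'): continues run of 'a', length=2
  Position 4 ('a'): continues run of 'a', length=3
  Position 5 ('a'): continues run of 'a', length=4
  Position 6 ('b'): new char, reset run to 1
  Position 7 ('a'): new char, reset run to 1
  Position 8 ('c'): new char, reset run to 1
  Position 9 ('b'): new char, reset run to 1
  Position 10 ('c'): new char, reset run to 1
  Position 11 ('c'): continues run of 'c', length=2
  Position 12 ('a'): new char, reset run to 1
  Position 13 ('b'): new char, reset run to 1
Longest run: 'a' with length 4

4


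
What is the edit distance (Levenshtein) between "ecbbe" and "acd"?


Computing edit distance: "ecbbe" -> "acd"
DP table:
           a    c    d
      0    1    2    3
  e   1    1    2    3
  c   2    2    1    2
  b   3    3    2    2
  b   4    4    3    3
  e   5    5    4    4
Edit distance = dp[5][3] = 4

4


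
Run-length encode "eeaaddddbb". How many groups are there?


Input: eeaaddddbb
Scanning for consecutive runs:
  Group 1: 'e' x 2 (positions 0-1)
  Group 2: 'a' x 2 (positions 2-3)
  Group 3: 'd' x 4 (positions 4-7)
  Group 4: 'b' x 2 (positions 8-9)
Total groups: 4

4


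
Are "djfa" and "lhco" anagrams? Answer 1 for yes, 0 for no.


Strings: "djfa", "lhco"
Sorted first:  adfj
Sorted second: chlo
Differ at position 0: 'a' vs 'c' => not anagrams

0


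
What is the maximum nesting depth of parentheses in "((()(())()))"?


Input: "((()(())()))"
Tracking depth:
  Position 0 '(': depth becomes 1
  Position 1 '(': depth becomes 2
  Position 2 '(': depth becomes 3
  Position 3 ')': depth becomes 2
  Position 4 '(': depth becomes 3
  Position 5 '(': depth becomes 4
  Position 6 ')': depth becomes 3
  Position 7 ')': depth becomes 2
  Position 8 '(': depth becomes 3
  Position 9 ')': depth becomes 2
  Position 10 ')': depth becomes 1
  Position 11 ')': depth becomes 0
Maximum depth reached: 4

4


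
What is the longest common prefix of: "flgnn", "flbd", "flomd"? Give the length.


Words: flgnn, flbd, flomd
  Position 0: all 'f' => match
  Position 1: all 'l' => match
  Position 2: ('g', 'b', 'o') => mismatch, stop
LCP = "fl" (length 2)

2


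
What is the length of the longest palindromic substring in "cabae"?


Input: "cabae"
Checking substrings for palindromes:
  [1:4] "aba" (len 3) => palindrome
Longest palindromic substring: "aba" with length 3

3


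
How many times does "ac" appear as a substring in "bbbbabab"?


Searching for "ac" in "bbbbabab"
Scanning each position:
  Position 0: "bb" => no
  Position 1: "bb" => no
  Position 2: "bb" => no
  Position 3: "ba" => no
  Position 4: "ab" => no
  Position 5: "ba" => no
  Position 6: "ab" => no
Total occurrences: 0

0


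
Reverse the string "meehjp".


Input: meehjp
Reading characters right to left:
  Position 5: 'p'
  Position 4: 'j'
  Position 3: 'h'
  Position 2: 'e'
  Position 1: 'e'
  Position 0: 'm'
Reversed: pjheem

pjheem


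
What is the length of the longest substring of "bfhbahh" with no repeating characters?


Input: "bfhbahh"
Sliding window (track last position of each char):
  Position 0 ('b'): window [0,0] length 1 -- new best
  Position 1 ('f'): window [0,1] length 2 -- new best
  Position 2 ('h'): window [0,2] length 3 -- new best
  Position 3 ('b'): repeat (last at 0), move window start to 1
  Position 3 ('b'): window [1,3] length 3
  Position 4 ('a'): window [1,4] length 4 -- new best
  Position 5 ('h'): repeat (last at 2), move window start to 3
  Position 5 ('h'): window [3,5] length 3
  Position 6 ('h'): repeat (last at 5), move window start to 6
  Position 6 ('h'): window [6,6] length 1
Longest substring with no repeats: "fhba" with length 4

4


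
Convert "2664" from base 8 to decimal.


Input: "2664" in base 8
Positional expansion:
  Digit '2' (value 2) x 8^3 = 1024
  Digit '6' (value 6) x 8^2 = 384
  Digit '6' (value 6) x 8^1 = 48
  Digit '4' (value 4) x 8^0 = 4
Sum = 1460

1460


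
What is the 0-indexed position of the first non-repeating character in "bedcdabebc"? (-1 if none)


Input: bedcdabebc
Character frequencies:
  'a': 1
  'b': 3
  'c': 2
  'd': 2
  'e': 2
Scanning left to right for freq == 1:
  Position 0 ('b'): freq=3, skip
  Position 1 ('e'): freq=2, skip
  Position 2 ('d'): freq=2, skip
  Position 3 ('c'): freq=2, skip
  Position 4 ('d'): freq=2, skip
  Position 5 ('a'): unique! => answer = 5

5


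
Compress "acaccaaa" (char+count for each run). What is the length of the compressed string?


Input: acaccaaa
Runs:
  'a' x 1 => "a1"
  'c' x 1 => "c1"
  'a' x 1 => "a1"
  'c' x 2 => "c2"
  'a' x 3 => "a3"
Compressed: "a1c1a1c2a3"
Compressed length: 10

10


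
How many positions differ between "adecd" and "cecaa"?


Comparing "adecd" and "cecaa" position by position:
  Position 0: 'a' vs 'c' => DIFFER
  Position 1: 'd' vs 'e' => DIFFER
  Position 2: 'e' vs 'c' => DIFFER
  Position 3: 'c' vs 'a' => DIFFER
  Position 4: 'd' vs 'a' => DIFFER
Positions that differ: 5

5


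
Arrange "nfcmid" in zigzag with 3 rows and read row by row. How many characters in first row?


Zigzag "nfcmid" into 3 rows:
Placing characters:
  'n' => row 0
  'f' => row 1
  'c' => row 2
  'm' => row 1
  'i' => row 0
  'd' => row 1
Rows:
  Row 0: "ni"
  Row 1: "fmd"
  Row 2: "c"
First row length: 2

2


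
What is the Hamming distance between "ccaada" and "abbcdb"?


Comparing "ccaada" and "abbcdb" position by position:
  Position 0: 'c' vs 'a' => differ
  Position 1: 'c' vs 'b' => differ
  Position 2: 'a' vs 'b' => differ
  Position 3: 'a' vs 'c' => differ
  Position 4: 'd' vs 'd' => same
  Position 5: 'a' vs 'b' => differ
Total differences (Hamming distance): 5

5


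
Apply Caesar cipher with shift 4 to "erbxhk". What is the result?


Caesar cipher: shift "erbxhk" by 4
  'e' (pos 4) + 4 = pos 8 = 'i'
  'r' (pos 17) + 4 = pos 21 = 'v'
  'b' (pos 1) + 4 = pos 5 = 'f'
  'x' (pos 23) + 4 = pos 1 = 'b'
  'h' (pos 7) + 4 = pos 11 = 'l'
  'k' (pos 10) + 4 = pos 14 = 'o'
Result: ivfblo

ivfblo


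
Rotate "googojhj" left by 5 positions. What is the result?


Input: "googojhj", rotate left by 5
First 5 characters: "googo"
Remaining characters: "jhj"
Concatenate remaining + first: "jhj" + "googo" = "jhjgoogo"

jhjgoogo


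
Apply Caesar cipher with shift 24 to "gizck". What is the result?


Caesar cipher: shift "gizck" by 24
  'g' (pos 6) + 24 = pos 4 = 'e'
  'i' (pos 8) + 24 = pos 6 = 'g'
  'z' (pos 25) + 24 = pos 23 = 'x'
  'c' (pos 2) + 24 = pos 0 = 'a'
  'k' (pos 10) + 24 = pos 8 = 'i'
Result: egxai

egxai


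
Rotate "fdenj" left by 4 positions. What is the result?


Input: "fdenj", rotate left by 4
First 4 characters: "fden"
Remaining characters: "j"
Concatenate remaining + first: "j" + "fden" = "jfden"

jfden


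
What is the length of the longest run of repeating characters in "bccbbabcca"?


Input: "bccbbabcca"
Scanning for longest run:
  Position 1 ('c'): new char, reset run to 1
  Position 2 ('c'): continues run of 'c', length=2
  Position 3 ('b'): new char, reset run to 1
  Position 4 ('b'): continues run of 'b', length=2
  Position 5 ('a'): new char, reset run to 1
  Position 6 ('b'): new char, reset run to 1
  Position 7 ('c'): new char, reset run to 1
  Position 8 ('c'): continues run of 'c', length=2
  Position 9 ('a'): new char, reset run to 1
Longest run: 'c' with length 2

2


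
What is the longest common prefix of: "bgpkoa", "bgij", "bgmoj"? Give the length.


Words: bgpkoa, bgij, bgmoj
  Position 0: all 'b' => match
  Position 1: all 'g' => match
  Position 2: ('p', 'i', 'm') => mismatch, stop
LCP = "bg" (length 2)

2


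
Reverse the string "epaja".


Input: epaja
Reading characters right to left:
  Position 4: 'a'
  Position 3: 'j'
  Position 2: 'a'
  Position 1: 'p'
  Position 0: 'e'
Reversed: ajape

ajape


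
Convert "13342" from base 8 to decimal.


Input: "13342" in base 8
Positional expansion:
  Digit '1' (value 1) x 8^4 = 4096
  Digit '3' (value 3) x 8^3 = 1536
  Digit '3' (value 3) x 8^2 = 192
  Digit '4' (value 4) x 8^1 = 32
  Digit '2' (value 2) x 8^0 = 2
Sum = 5858

5858


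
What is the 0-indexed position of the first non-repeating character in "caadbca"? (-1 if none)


Input: caadbca
Character frequencies:
  'a': 3
  'b': 1
  'c': 2
  'd': 1
Scanning left to right for freq == 1:
  Position 0 ('c'): freq=2, skip
  Position 1 ('a'): freq=3, skip
  Position 2 ('a'): freq=3, skip
  Position 3 ('d'): unique! => answer = 3

3


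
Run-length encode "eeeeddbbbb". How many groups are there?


Input: eeeeddbbbb
Scanning for consecutive runs:
  Group 1: 'e' x 4 (positions 0-3)
  Group 2: 'd' x 2 (positions 4-5)
  Group 3: 'b' x 4 (positions 6-9)
Total groups: 3

3


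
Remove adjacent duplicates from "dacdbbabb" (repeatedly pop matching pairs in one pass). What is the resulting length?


Input: dacdbbabb
Stack-based adjacent duplicate removal:
  Read 'd': push. Stack: d
  Read 'a': push. Stack: da
  Read 'c': push. Stack: dac
  Read 'd': push. Stack: dacd
  Read 'b': push. Stack: dacdb
  Read 'b': matches stack top 'b' => pop. Stack: dacd
  Read 'a': push. Stack: dacda
  Read 'b': push. Stack: dacdab
  Read 'b': matches stack top 'b' => pop. Stack: dacda
Final stack: "dacda" (length 5)

5


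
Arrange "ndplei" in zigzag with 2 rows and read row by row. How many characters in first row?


Zigzag "ndplei" into 2 rows:
Placing characters:
  'n' => row 0
  'd' => row 1
  'p' => row 0
  'l' => row 1
  'e' => row 0
  'i' => row 1
Rows:
  Row 0: "npe"
  Row 1: "dli"
First row length: 3

3


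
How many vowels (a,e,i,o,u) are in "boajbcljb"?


Input: boajbcljb
Checking each character:
  'b' at position 0: consonant
  'o' at position 1: vowel (running total: 1)
  'a' at position 2: vowel (running total: 2)
  'j' at position 3: consonant
  'b' at position 4: consonant
  'c' at position 5: consonant
  'l' at position 6: consonant
  'j' at position 7: consonant
  'b' at position 8: consonant
Total vowels: 2

2


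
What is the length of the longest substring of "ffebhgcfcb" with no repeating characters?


Input: "ffebhgcfcb"
Sliding window (track last position of each char):
  Position 0 ('f'): window [0,0] length 1 -- new best
  Position 1 ('f'): repeat (last at 0), move window start to 1
  Position 1 ('f'): window [1,1] length 1
  Position 2 ('e'): window [1,2] length 2 -- new best
  Position 3 ('b'): window [1,3] length 3 -- new best
  Position 4 ('h'): window [1,4] length 4 -- new best
  Position 5 ('g'): window [1,5] length 5 -- new best
  Position 6 ('c'): window [1,6] length 6 -- new best
  Position 7 ('f'): repeat (last at 1), move window start to 2
  Position 7 ('f'): window [2,7] length 6
  Position 8 ('c'): repeat (last at 6), move window start to 7
  Position 8 ('c'): window [7,8] length 2
  Position 9 ('b'): window [7,9] length 3
Longest substring with no repeats: "febhgc" with length 6

6


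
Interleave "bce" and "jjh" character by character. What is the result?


Interleaving "bce" and "jjh":
  Position 0: 'b' from first, 'j' from second => "bj"
  Position 1: 'c' from first, 'j' from second => "cj"
  Position 2: 'e' from first, 'h' from second => "eh"
Result: bjcjeh

bjcjeh


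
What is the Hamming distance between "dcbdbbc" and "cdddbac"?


Comparing "dcbdbbc" and "cdddbac" position by position:
  Position 0: 'd' vs 'c' => differ
  Position 1: 'c' vs 'd' => differ
  Position 2: 'b' vs 'd' => differ
  Position 3: 'd' vs 'd' => same
  Position 4: 'b' vs 'b' => same
  Position 5: 'b' vs 'a' => differ
  Position 6: 'c' vs 'c' => same
Total differences (Hamming distance): 4

4


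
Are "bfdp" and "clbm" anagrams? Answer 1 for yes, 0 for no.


Strings: "bfdp", "clbm"
Sorted first:  bdfp
Sorted second: bclm
Differ at position 1: 'd' vs 'c' => not anagrams

0


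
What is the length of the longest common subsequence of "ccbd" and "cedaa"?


LCS of "ccbd" and "cedaa"
DP table:
           c    e    d    a    a
      0    0    0    0    0    0
  c   0    1    1    1    1    1
  c   0    1    1    1    1    1
  b   0    1    1    1    1    1
  d   0    1    1    2    2    2
LCS length = dp[4][5] = 2

2


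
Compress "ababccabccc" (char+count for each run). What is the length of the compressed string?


Input: ababccabccc
Runs:
  'a' x 1 => "a1"
  'b' x 1 => "b1"
  'a' x 1 => "a1"
  'b' x 1 => "b1"
  'c' x 2 => "c2"
  'a' x 1 => "a1"
  'b' x 1 => "b1"
  'c' x 3 => "c3"
Compressed: "a1b1a1b1c2a1b1c3"
Compressed length: 16

16


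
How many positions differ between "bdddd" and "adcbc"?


Comparing "bdddd" and "adcbc" position by position:
  Position 0: 'b' vs 'a' => DIFFER
  Position 1: 'd' vs 'd' => same
  Position 2: 'd' vs 'c' => DIFFER
  Position 3: 'd' vs 'b' => DIFFER
  Position 4: 'd' vs 'c' => DIFFER
Positions that differ: 4

4


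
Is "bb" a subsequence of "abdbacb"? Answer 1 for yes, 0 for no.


Check if "bb" is a subsequence of "abdbacb"
Greedy scan:
  Position 0 ('a'): no match needed
  Position 1 ('b'): matches sub[0] = 'b'
  Position 2 ('d'): no match needed
  Position 3 ('b'): matches sub[1] = 'b'
  Position 4 ('a'): no match needed
  Position 5 ('c'): no match needed
  Position 6 ('b'): no match needed
All 2 characters matched => is a subsequence

1


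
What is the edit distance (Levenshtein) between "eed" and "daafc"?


Computing edit distance: "eed" -> "daafc"
DP table:
           d    a    a    f    c
      0    1    2    3    4    5
  e   1    1    2    3    4    5
  e   2    2    2    3    4    5
  d   3    2    3    3    4    5
Edit distance = dp[3][5] = 5

5


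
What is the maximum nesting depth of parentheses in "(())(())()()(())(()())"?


Input: "(())(())()()(())(()())"
Tracking depth:
  Position 0 '(': depth becomes 1
  Position 1 '(': depth becomes 2
  Position 2 ')': depth becomes 1
  Position 3 ')': depth becomes 0
  Position 4 '(': depth becomes 1
  Position 5 '(': depth becomes 2
  Position 6 ')': depth becomes 1
  Position 7 ')': depth becomes 0
  Position 8 '(': depth becomes 1
  Position 9 ')': depth becomes 0
  Position 10 '(': depth becomes 1
  Position 11 ')': depth becomes 0
  Position 12 '(': depth becomes 1
  Position 13 '(': depth becomes 2
  Position 14 ')': depth becomes 1
  Position 15 ')': depth becomes 0
  Position 16 '(': depth becomes 1
  Position 17 '(': depth becomes 2
  Position 18 ')': depth becomes 1
  Position 19 '(': depth becomes 2
  Position 20 ')': depth becomes 1
  Position 21 ')': depth becomes 0
Maximum depth reached: 2

2


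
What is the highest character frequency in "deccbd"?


Input: deccbd
Character counts:
  'b': 1
  'c': 2
  'd': 2
  'e': 1
Maximum frequency: 2

2


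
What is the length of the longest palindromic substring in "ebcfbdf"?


Input: "ebcfbdf"
Checking substrings for palindromes:
  No multi-char palindromic substrings found
Longest palindromic substring: "e" with length 1

1


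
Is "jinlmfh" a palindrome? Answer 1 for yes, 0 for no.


Input: jinlmfh
Reversed: hfmlnij
  Compare pos 0 ('j') with pos 6 ('h'): MISMATCH
  Compare pos 1 ('i') with pos 5 ('f'): MISMATCH
  Compare pos 2 ('n') with pos 4 ('m'): MISMATCH
Result: not a palindrome

0


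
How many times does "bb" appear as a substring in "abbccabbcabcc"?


Searching for "bb" in "abbccabbcabcc"
Scanning each position:
  Position 0: "ab" => no
  Position 1: "bb" => MATCH
  Position 2: "bc" => no
  Position 3: "cc" => no
  Position 4: "ca" => no
  Position 5: "ab" => no
  Position 6: "bb" => MATCH
  Position 7: "bc" => no
  Position 8: "ca" => no
  Position 9: "ab" => no
  Position 10: "bc" => no
  Position 11: "cc" => no
Total occurrences: 2

2


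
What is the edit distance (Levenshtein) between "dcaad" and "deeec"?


Computing edit distance: "dcaad" -> "deeec"
DP table:
           d    e    e    e    c
      0    1    2    3    4    5
  d   1    0    1    2    3    4
  c   2    1    1    2    3    3
  a   3    2    2    2    3    4
  a   4    3    3    3    3    4
  d   5    4    4    4    4    4
Edit distance = dp[5][5] = 4

4


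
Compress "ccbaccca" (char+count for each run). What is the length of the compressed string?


Input: ccbaccca
Runs:
  'c' x 2 => "c2"
  'b' x 1 => "b1"
  'a' x 1 => "a1"
  'c' x 3 => "c3"
  'a' x 1 => "a1"
Compressed: "c2b1a1c3a1"
Compressed length: 10

10


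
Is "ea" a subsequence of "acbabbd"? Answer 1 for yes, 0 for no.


Check if "ea" is a subsequence of "acbabbd"
Greedy scan:
  Position 0 ('a'): no match needed
  Position 1 ('c'): no match needed
  Position 2 ('b'): no match needed
  Position 3 ('a'): no match needed
  Position 4 ('b'): no match needed
  Position 5 ('b'): no match needed
  Position 6 ('d'): no match needed
Only matched 0/2 characters => not a subsequence

0


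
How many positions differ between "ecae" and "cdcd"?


Comparing "ecae" and "cdcd" position by position:
  Position 0: 'e' vs 'c' => DIFFER
  Position 1: 'c' vs 'd' => DIFFER
  Position 2: 'a' vs 'c' => DIFFER
  Position 3: 'e' vs 'd' => DIFFER
Positions that differ: 4

4


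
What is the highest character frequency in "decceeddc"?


Input: decceeddc
Character counts:
  'c': 3
  'd': 3
  'e': 3
Maximum frequency: 3

3


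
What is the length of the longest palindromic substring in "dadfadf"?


Input: "dadfadf"
Checking substrings for palindromes:
  [0:3] "dad" (len 3) => palindrome
Longest palindromic substring: "dad" with length 3

3


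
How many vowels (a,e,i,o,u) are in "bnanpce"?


Input: bnanpce
Checking each character:
  'b' at position 0: consonant
  'n' at position 1: consonant
  'a' at position 2: vowel (running total: 1)
  'n' at position 3: consonant
  'p' at position 4: consonant
  'c' at position 5: consonant
  'e' at position 6: vowel (running total: 2)
Total vowels: 2

2


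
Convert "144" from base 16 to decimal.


Input: "144" in base 16
Positional expansion:
  Digit '1' (value 1) x 16^2 = 256
  Digit '4' (value 4) x 16^1 = 64
  Digit '4' (value 4) x 16^0 = 4
Sum = 324

324


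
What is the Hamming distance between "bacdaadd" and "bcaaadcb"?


Comparing "bacdaadd" and "bcaaadcb" position by position:
  Position 0: 'b' vs 'b' => same
  Position 1: 'a' vs 'c' => differ
  Position 2: 'c' vs 'a' => differ
  Position 3: 'd' vs 'a' => differ
  Position 4: 'a' vs 'a' => same
  Position 5: 'a' vs 'd' => differ
  Position 6: 'd' vs 'c' => differ
  Position 7: 'd' vs 'b' => differ
Total differences (Hamming distance): 6

6


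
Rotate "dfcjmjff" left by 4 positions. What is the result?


Input: "dfcjmjff", rotate left by 4
First 4 characters: "dfcj"
Remaining characters: "mjff"
Concatenate remaining + first: "mjff" + "dfcj" = "mjffdfcj"

mjffdfcj


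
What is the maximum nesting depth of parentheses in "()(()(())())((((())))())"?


Input: "()(()(())())((((())))())"
Tracking depth:
  Position 0 '(': depth becomes 1
  Position 1 ')': depth becomes 0
  Position 2 '(': depth becomes 1
  Position 3 '(': depth becomes 2
  Position 4 ')': depth becomes 1
  Position 5 '(': depth becomes 2
  Position 6 '(': depth becomes 3
  Position 7 ')': depth becomes 2
  Position 8 ')': depth becomes 1
  Position 9 '(': depth becomes 2
  Position 10 ')': depth becomes 1
  Position 11 ')': depth becomes 0
  Position 12 '(': depth becomes 1
  Position 13 '(': depth becomes 2
  Position 14 '(': depth becomes 3
  Position 15 '(': depth becomes 4
  Position 16 '(': depth becomes 5
  Position 17 ')': depth becomes 4
  Position 18 ')': depth becomes 3
  Position 19 ')': depth becomes 2
  Position 20 ')': depth becomes 1
  Position 21 '(': depth becomes 2
  Position 22 ')': depth becomes 1
  Position 23 ')': depth becomes 0
Maximum depth reached: 5

5


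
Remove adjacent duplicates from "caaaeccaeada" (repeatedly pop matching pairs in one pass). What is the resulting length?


Input: caaaeccaeada
Stack-based adjacent duplicate removal:
  Read 'c': push. Stack: c
  Read 'a': push. Stack: ca
  Read 'a': matches stack top 'a' => pop. Stack: c
  Read 'a': push. Stack: ca
  Read 'e': push. Stack: cae
  Read 'c': push. Stack: caec
  Read 'c': matches stack top 'c' => pop. Stack: cae
  Read 'a': push. Stack: caea
  Read 'e': push. Stack: caeae
  Read 'a': push. Stack: caeaea
  Read 'd': push. Stack: caeaead
  Read 'a': push. Stack: caeaeada
Final stack: "caeaeada" (length 8)

8


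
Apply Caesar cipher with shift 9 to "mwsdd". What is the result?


Caesar cipher: shift "mwsdd" by 9
  'm' (pos 12) + 9 = pos 21 = 'v'
  'w' (pos 22) + 9 = pos 5 = 'f'
  's' (pos 18) + 9 = pos 1 = 'b'
  'd' (pos 3) + 9 = pos 12 = 'm'
  'd' (pos 3) + 9 = pos 12 = 'm'
Result: vfbmm

vfbmm


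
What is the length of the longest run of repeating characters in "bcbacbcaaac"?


Input: "bcbacbcaaac"
Scanning for longest run:
  Position 1 ('c'): new char, reset run to 1
  Position 2 ('b'): new char, reset run to 1
  Position 3 ('a'): new char, reset run to 1
  Position 4 ('c'): new char, reset run to 1
  Position 5 ('b'): new char, reset run to 1
  Position 6 ('c'): new char, reset run to 1
  Position 7 ('a'): new char, reset run to 1
  Position 8 ('a'): continues run of 'a', length=2
  Position 9 ('a'): continues run of 'a', length=3
  Position 10 ('c'): new char, reset run to 1
Longest run: 'a' with length 3

3


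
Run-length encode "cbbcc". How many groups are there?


Input: cbbcc
Scanning for consecutive runs:
  Group 1: 'c' x 1 (positions 0-0)
  Group 2: 'b' x 2 (positions 1-2)
  Group 3: 'c' x 2 (positions 3-4)
Total groups: 3

3


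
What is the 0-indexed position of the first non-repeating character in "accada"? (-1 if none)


Input: accada
Character frequencies:
  'a': 3
  'c': 2
  'd': 1
Scanning left to right for freq == 1:
  Position 0 ('a'): freq=3, skip
  Position 1 ('c'): freq=2, skip
  Position 2 ('c'): freq=2, skip
  Position 3 ('a'): freq=3, skip
  Position 4 ('d'): unique! => answer = 4

4


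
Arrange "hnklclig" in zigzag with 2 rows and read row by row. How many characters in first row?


Zigzag "hnklclig" into 2 rows:
Placing characters:
  'h' => row 0
  'n' => row 1
  'k' => row 0
  'l' => row 1
  'c' => row 0
  'l' => row 1
  'i' => row 0
  'g' => row 1
Rows:
  Row 0: "hkci"
  Row 1: "nllg"
First row length: 4

4


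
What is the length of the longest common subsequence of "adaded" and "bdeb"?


LCS of "adaded" and "bdeb"
DP table:
           b    d    e    b
      0    0    0    0    0
  a   0    0    0    0    0
  d   0    0    1    1    1
  a   0    0    1    1    1
  d   0    0    1    1    1
  e   0    0    1    2    2
  d   0    0    1    2    2
LCS length = dp[6][4] = 2

2


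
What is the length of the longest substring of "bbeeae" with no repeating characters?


Input: "bbeeae"
Sliding window (track last position of each char):
  Position 0 ('b'): window [0,0] length 1 -- new best
  Position 1 ('b'): repeat (last at 0), move window start to 1
  Position 1 ('b'): window [1,1] length 1
  Position 2 ('e'): window [1,2] length 2 -- new best
  Position 3 ('e'): repeat (last at 2), move window start to 3
  Position 3 ('e'): window [3,3] length 1
  Position 4 ('a'): window [3,4] length 2
  Position 5 ('e'): repeat (last at 3), move window start to 4
  Position 5 ('e'): window [4,5] length 2
Longest substring with no repeats: "be" with length 2

2


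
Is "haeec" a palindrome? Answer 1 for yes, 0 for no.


Input: haeec
Reversed: ceeah
  Compare pos 0 ('h') with pos 4 ('c'): MISMATCH
  Compare pos 1 ('a') with pos 3 ('e'): MISMATCH
Result: not a palindrome

0


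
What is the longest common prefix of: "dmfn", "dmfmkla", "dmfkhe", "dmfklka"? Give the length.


Words: dmfn, dmfmkla, dmfkhe, dmfklka
  Position 0: all 'd' => match
  Position 1: all 'm' => match
  Position 2: all 'f' => match
  Position 3: ('n', 'm', 'k', 'k') => mismatch, stop
LCP = "dmf" (length 3)

3


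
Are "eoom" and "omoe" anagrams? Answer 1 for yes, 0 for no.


Strings: "eoom", "omoe"
Sorted first:  emoo
Sorted second: emoo
Sorted forms match => anagrams

1


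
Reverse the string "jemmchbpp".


Input: jemmchbpp
Reading characters right to left:
  Position 8: 'p'
  Position 7: 'p'
  Position 6: 'b'
  Position 5: 'h'
  Position 4: 'c'
  Position 3: 'm'
  Position 2: 'm'
  Position 1: 'e'
  Position 0: 'j'
Reversed: ppbhcmmej

ppbhcmmej


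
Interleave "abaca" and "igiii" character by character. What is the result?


Interleaving "abaca" and "igiii":
  Position 0: 'a' from first, 'i' from second => "ai"
  Position 1: 'b' from first, 'g' from second => "bg"
  Position 2: 'a' from first, 'i' from second => "ai"
  Position 3: 'c' from first, 'i' from second => "ci"
  Position 4: 'a' from first, 'i' from second => "ai"
Result: aibgaiciai

aibgaiciai


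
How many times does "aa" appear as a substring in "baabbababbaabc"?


Searching for "aa" in "baabbababbaabc"
Scanning each position:
  Position 0: "ba" => no
  Position 1: "aa" => MATCH
  Position 2: "ab" => no
  Position 3: "bb" => no
  Position 4: "ba" => no
  Position 5: "ab" => no
  Position 6: "ba" => no
  Position 7: "ab" => no
  Position 8: "bb" => no
  Position 9: "ba" => no
  Position 10: "aa" => MATCH
  Position 11: "ab" => no
  Position 12: "bc" => no
Total occurrences: 2

2


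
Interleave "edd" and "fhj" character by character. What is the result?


Interleaving "edd" and "fhj":
  Position 0: 'e' from first, 'f' from second => "ef"
  Position 1: 'd' from first, 'h' from second => "dh"
  Position 2: 'd' from first, 'j' from second => "dj"
Result: efdhdj

efdhdj


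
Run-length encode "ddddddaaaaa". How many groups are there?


Input: ddddddaaaaa
Scanning for consecutive runs:
  Group 1: 'd' x 6 (positions 0-5)
  Group 2: 'a' x 5 (positions 6-10)
Total groups: 2

2


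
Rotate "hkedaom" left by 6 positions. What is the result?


Input: "hkedaom", rotate left by 6
First 6 characters: "hkedao"
Remaining characters: "m"
Concatenate remaining + first: "m" + "hkedao" = "mhkedao"

mhkedao


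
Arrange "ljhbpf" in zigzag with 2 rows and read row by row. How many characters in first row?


Zigzag "ljhbpf" into 2 rows:
Placing characters:
  'l' => row 0
  'j' => row 1
  'h' => row 0
  'b' => row 1
  'p' => row 0
  'f' => row 1
Rows:
  Row 0: "lhp"
  Row 1: "jbf"
First row length: 3

3


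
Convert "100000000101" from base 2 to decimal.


Input: "100000000101" in base 2
Positional expansion:
  Digit '1' (value 1) x 2^11 = 2048
  Digit '0' (value 0) x 2^10 = 0
  Digit '0' (value 0) x 2^9 = 0
  Digit '0' (value 0) x 2^8 = 0
  Digit '0' (value 0) x 2^7 = 0
  Digit '0' (value 0) x 2^6 = 0
  Digit '0' (value 0) x 2^5 = 0
  Digit '0' (value 0) x 2^4 = 0
  Digit '0' (value 0) x 2^3 = 0
  Digit '1' (value 1) x 2^2 = 4
  Digit '0' (value 0) x 2^1 = 0
  Digit '1' (value 1) x 2^0 = 1
Sum = 2053

2053


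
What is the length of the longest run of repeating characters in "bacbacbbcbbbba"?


Input: "bacbacbbcbbbba"
Scanning for longest run:
  Position 1 ('a'): new char, reset run to 1
  Position 2 ('c'): new char, reset run to 1
  Position 3 ('b'): new char, reset run to 1
  Position 4 ('a'): new char, reset run to 1
  Position 5 ('c'): new char, reset run to 1
  Position 6 ('b'): new char, reset run to 1
  Position 7 ('b'): continues run of 'b', length=2
  Position 8 ('c'): new char, reset run to 1
  Position 9 ('b'): new char, reset run to 1
  Position 10 ('b'): continues run of 'b', length=2
  Position 11 ('b'): continues run of 'b', length=3
  Position 12 ('b'): continues run of 'b', length=4
  Position 13 ('a'): new char, reset run to 1
Longest run: 'b' with length 4

4


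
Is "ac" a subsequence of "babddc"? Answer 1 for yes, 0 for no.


Check if "ac" is a subsequence of "babddc"
Greedy scan:
  Position 0 ('b'): no match needed
  Position 1 ('a'): matches sub[0] = 'a'
  Position 2 ('b'): no match needed
  Position 3 ('d'): no match needed
  Position 4 ('d'): no match needed
  Position 5 ('c'): matches sub[1] = 'c'
All 2 characters matched => is a subsequence

1


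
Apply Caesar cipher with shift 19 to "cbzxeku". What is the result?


Caesar cipher: shift "cbzxeku" by 19
  'c' (pos 2) + 19 = pos 21 = 'v'
  'b' (pos 1) + 19 = pos 20 = 'u'
  'z' (pos 25) + 19 = pos 18 = 's'
  'x' (pos 23) + 19 = pos 16 = 'q'
  'e' (pos 4) + 19 = pos 23 = 'x'
  'k' (pos 10) + 19 = pos 3 = 'd'
  'u' (pos 20) + 19 = pos 13 = 'n'
Result: vusqxdn

vusqxdn


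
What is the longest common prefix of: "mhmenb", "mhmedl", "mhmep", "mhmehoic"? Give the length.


Words: mhmenb, mhmedl, mhmep, mhmehoic
  Position 0: all 'm' => match
  Position 1: all 'h' => match
  Position 2: all 'm' => match
  Position 3: all 'e' => match
  Position 4: ('n', 'd', 'p', 'h') => mismatch, stop
LCP = "mhme" (length 4)

4


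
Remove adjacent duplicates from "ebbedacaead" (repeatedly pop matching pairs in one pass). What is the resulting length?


Input: ebbedacaead
Stack-based adjacent duplicate removal:
  Read 'e': push. Stack: e
  Read 'b': push. Stack: eb
  Read 'b': matches stack top 'b' => pop. Stack: e
  Read 'e': matches stack top 'e' => pop. Stack: (empty)
  Read 'd': push. Stack: d
  Read 'a': push. Stack: da
  Read 'c': push. Stack: dac
  Read 'a': push. Stack: daca
  Read 'e': push. Stack: dacae
  Read 'a': push. Stack: dacaea
  Read 'd': push. Stack: dacaead
Final stack: "dacaead" (length 7)

7


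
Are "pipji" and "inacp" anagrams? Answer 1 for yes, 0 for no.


Strings: "pipji", "inacp"
Sorted first:  iijpp
Sorted second: acinp
Differ at position 0: 'i' vs 'a' => not anagrams

0


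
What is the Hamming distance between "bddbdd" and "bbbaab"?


Comparing "bddbdd" and "bbbaab" position by position:
  Position 0: 'b' vs 'b' => same
  Position 1: 'd' vs 'b' => differ
  Position 2: 'd' vs 'b' => differ
  Position 3: 'b' vs 'a' => differ
  Position 4: 'd' vs 'a' => differ
  Position 5: 'd' vs 'b' => differ
Total differences (Hamming distance): 5

5


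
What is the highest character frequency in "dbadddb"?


Input: dbadddb
Character counts:
  'a': 1
  'b': 2
  'd': 4
Maximum frequency: 4

4


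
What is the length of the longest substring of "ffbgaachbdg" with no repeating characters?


Input: "ffbgaachbdg"
Sliding window (track last position of each char):
  Position 0 ('f'): window [0,0] length 1 -- new best
  Position 1 ('f'): repeat (last at 0), move window start to 1
  Position 1 ('f'): window [1,1] length 1
  Position 2 ('b'): window [1,2] length 2 -- new best
  Position 3 ('g'): window [1,3] length 3 -- new best
  Position 4 ('a'): window [1,4] length 4 -- new best
  Position 5 ('a'): repeat (last at 4), move window start to 5
  Position 5 ('a'): window [5,5] length 1
  Position 6 ('c'): window [5,6] length 2
  Position 7 ('h'): window [5,7] length 3
  Position 8 ('b'): window [5,8] length 4
  Position 9 ('d'): window [5,9] length 5 -- new best
  Position 10 ('g'): window [5,10] length 6 -- new best
Longest substring with no repeats: "achbdg" with length 6

6


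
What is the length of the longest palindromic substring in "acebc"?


Input: "acebc"
Checking substrings for palindromes:
  No multi-char palindromic substrings found
Longest palindromic substring: "a" with length 1

1


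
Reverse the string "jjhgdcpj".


Input: jjhgdcpj
Reading characters right to left:
  Position 7: 'j'
  Position 6: 'p'
  Position 5: 'c'
  Position 4: 'd'
  Position 3: 'g'
  Position 2: 'h'
  Position 1: 'j'
  Position 0: 'j'
Reversed: jpcdghjj

jpcdghjj


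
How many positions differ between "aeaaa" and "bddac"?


Comparing "aeaaa" and "bddac" position by position:
  Position 0: 'a' vs 'b' => DIFFER
  Position 1: 'e' vs 'd' => DIFFER
  Position 2: 'a' vs 'd' => DIFFER
  Position 3: 'a' vs 'a' => same
  Position 4: 'a' vs 'c' => DIFFER
Positions that differ: 4

4


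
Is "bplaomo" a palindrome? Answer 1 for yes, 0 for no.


Input: bplaomo
Reversed: omoalpb
  Compare pos 0 ('b') with pos 6 ('o'): MISMATCH
  Compare pos 1 ('p') with pos 5 ('m'): MISMATCH
  Compare pos 2 ('l') with pos 4 ('o'): MISMATCH
Result: not a palindrome

0


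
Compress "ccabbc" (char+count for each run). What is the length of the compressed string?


Input: ccabbc
Runs:
  'c' x 2 => "c2"
  'a' x 1 => "a1"
  'b' x 2 => "b2"
  'c' x 1 => "c1"
Compressed: "c2a1b2c1"
Compressed length: 8

8


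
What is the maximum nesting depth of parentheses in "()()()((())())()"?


Input: "()()()((())())()"
Tracking depth:
  Position 0 '(': depth becomes 1
  Position 1 ')': depth becomes 0
  Position 2 '(': depth becomes 1
  Position 3 ')': depth becomes 0
  Position 4 '(': depth becomes 1
  Position 5 ')': depth becomes 0
  Position 6 '(': depth becomes 1
  Position 7 '(': depth becomes 2
  Position 8 '(': depth becomes 3
  Position 9 ')': depth becomes 2
  Position 10 ')': depth becomes 1
  Position 11 '(': depth becomes 2
  Position 12 ')': depth becomes 1
  Position 13 ')': depth becomes 0
  Position 14 '(': depth becomes 1
  Position 15 ')': depth becomes 0
Maximum depth reached: 3

3


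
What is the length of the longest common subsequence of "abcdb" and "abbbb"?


LCS of "abcdb" and "abbbb"
DP table:
           a    b    b    b    b
      0    0    0    0    0    0
  a   0    1    1    1    1    1
  b   0    1    2    2    2    2
  c   0    1    2    2    2    2
  d   0    1    2    2    2    2
  b   0    1    2    3    3    3
LCS length = dp[5][5] = 3

3


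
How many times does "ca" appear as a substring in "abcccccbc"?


Searching for "ca" in "abcccccbc"
Scanning each position:
  Position 0: "ab" => no
  Position 1: "bc" => no
  Position 2: "cc" => no
  Position 3: "cc" => no
  Position 4: "cc" => no
  Position 5: "cc" => no
  Position 6: "cb" => no
  Position 7: "bc" => no
Total occurrences: 0

0


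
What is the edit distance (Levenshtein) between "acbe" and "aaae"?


Computing edit distance: "acbe" -> "aaae"
DP table:
           a    a    a    e
      0    1    2    3    4
  a   1    0    1    2    3
  c   2    1    1    2    3
  b   3    2    2    2    3
  e   4    3    3    3    2
Edit distance = dp[4][4] = 2

2


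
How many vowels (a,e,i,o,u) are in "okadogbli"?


Input: okadogbli
Checking each character:
  'o' at position 0: vowel (running total: 1)
  'k' at position 1: consonant
  'a' at position 2: vowel (running total: 2)
  'd' at position 3: consonant
  'o' at position 4: vowel (running total: 3)
  'g' at position 5: consonant
  'b' at position 6: consonant
  'l' at position 7: consonant
  'i' at position 8: vowel (running total: 4)
Total vowels: 4

4


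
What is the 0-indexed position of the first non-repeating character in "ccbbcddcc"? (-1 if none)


Input: ccbbcddcc
Character frequencies:
  'b': 2
  'c': 5
  'd': 2
Scanning left to right for freq == 1:
  Position 0 ('c'): freq=5, skip
  Position 1 ('c'): freq=5, skip
  Position 2 ('b'): freq=2, skip
  Position 3 ('b'): freq=2, skip
  Position 4 ('c'): freq=5, skip
  Position 5 ('d'): freq=2, skip
  Position 6 ('d'): freq=2, skip
  Position 7 ('c'): freq=5, skip
  Position 8 ('c'): freq=5, skip
  No unique character found => answer = -1

-1


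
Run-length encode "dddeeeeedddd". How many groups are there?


Input: dddeeeeedddd
Scanning for consecutive runs:
  Group 1: 'd' x 3 (positions 0-2)
  Group 2: 'e' x 5 (positions 3-7)
  Group 3: 'd' x 4 (positions 8-11)
Total groups: 3

3


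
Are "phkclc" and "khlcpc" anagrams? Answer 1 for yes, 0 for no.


Strings: "phkclc", "khlcpc"
Sorted first:  cchklp
Sorted second: cchklp
Sorted forms match => anagrams

1


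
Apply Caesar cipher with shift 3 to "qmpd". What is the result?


Caesar cipher: shift "qmpd" by 3
  'q' (pos 16) + 3 = pos 19 = 't'
  'm' (pos 12) + 3 = pos 15 = 'p'
  'p' (pos 15) + 3 = pos 18 = 's'
  'd' (pos 3) + 3 = pos 6 = 'g'
Result: tpsg

tpsg


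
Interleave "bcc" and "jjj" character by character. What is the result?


Interleaving "bcc" and "jjj":
  Position 0: 'b' from first, 'j' from second => "bj"
  Position 1: 'c' from first, 'j' from second => "cj"
  Position 2: 'c' from first, 'j' from second => "cj"
Result: bjcjcj

bjcjcj


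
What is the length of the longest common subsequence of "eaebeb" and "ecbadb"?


LCS of "eaebeb" and "ecbadb"
DP table:
           e    c    b    a    d    b
      0    0    0    0    0    0    0
  e   0    1    1    1    1    1    1
  a   0    1    1    1    2    2    2
  e   0    1    1    1    2    2    2
  b   0    1    1    2    2    2    3
  e   0    1    1    2    2    2    3
  b   0    1    1    2    2    2    3
LCS length = dp[6][6] = 3

3


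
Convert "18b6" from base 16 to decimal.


Input: "18b6" in base 16
Positional expansion:
  Digit '1' (value 1) x 16^3 = 4096
  Digit '8' (value 8) x 16^2 = 2048
  Digit 'b' (value 11) x 16^1 = 176
  Digit '6' (value 6) x 16^0 = 6
Sum = 6326

6326


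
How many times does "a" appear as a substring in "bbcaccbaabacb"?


Searching for "a" in "bbcaccbaabacb"
Scanning each position:
  Position 0: "b" => no
  Position 1: "b" => no
  Position 2: "c" => no
  Position 3: "a" => MATCH
  Position 4: "c" => no
  Position 5: "c" => no
  Position 6: "b" => no
  Position 7: "a" => MATCH
  Position 8: "a" => MATCH
  Position 9: "b" => no
  Position 10: "a" => MATCH
  Position 11: "c" => no
  Position 12: "b" => no
Total occurrences: 4

4


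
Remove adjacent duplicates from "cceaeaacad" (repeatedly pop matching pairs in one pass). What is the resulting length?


Input: cceaeaacad
Stack-based adjacent duplicate removal:
  Read 'c': push. Stack: c
  Read 'c': matches stack top 'c' => pop. Stack: (empty)
  Read 'e': push. Stack: e
  Read 'a': push. Stack: ea
  Read 'e': push. Stack: eae
  Read 'a': push. Stack: eaea
  Read 'a': matches stack top 'a' => pop. Stack: eae
  Read 'c': push. Stack: eaec
  Read 'a': push. Stack: eaeca
  Read 'd': push. Stack: eaecad
Final stack: "eaecad" (length 6)

6


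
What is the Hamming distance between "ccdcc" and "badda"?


Comparing "ccdcc" and "badda" position by position:
  Position 0: 'c' vs 'b' => differ
  Position 1: 'c' vs 'a' => differ
  Position 2: 'd' vs 'd' => same
  Position 3: 'c' vs 'd' => differ
  Position 4: 'c' vs 'a' => differ
Total differences (Hamming distance): 4

4


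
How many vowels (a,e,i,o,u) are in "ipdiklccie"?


Input: ipdiklccie
Checking each character:
  'i' at position 0: vowel (running total: 1)
  'p' at position 1: consonant
  'd' at position 2: consonant
  'i' at position 3: vowel (running total: 2)
  'k' at position 4: consonant
  'l' at position 5: consonant
  'c' at position 6: consonant
  'c' at position 7: consonant
  'i' at position 8: vowel (running total: 3)
  'e' at position 9: vowel (running total: 4)
Total vowels: 4

4


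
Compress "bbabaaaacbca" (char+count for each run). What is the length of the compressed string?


Input: bbabaaaacbca
Runs:
  'b' x 2 => "b2"
  'a' x 1 => "a1"
  'b' x 1 => "b1"
  'a' x 4 => "a4"
  'c' x 1 => "c1"
  'b' x 1 => "b1"
  'c' x 1 => "c1"
  'a' x 1 => "a1"
Compressed: "b2a1b1a4c1b1c1a1"
Compressed length: 16

16


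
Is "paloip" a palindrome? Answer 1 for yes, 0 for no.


Input: paloip
Reversed: piolap
  Compare pos 0 ('p') with pos 5 ('p'): match
  Compare pos 1 ('a') with pos 4 ('i'): MISMATCH
  Compare pos 2 ('l') with pos 3 ('o'): MISMATCH
Result: not a palindrome

0


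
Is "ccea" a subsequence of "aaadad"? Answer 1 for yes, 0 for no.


Check if "ccea" is a subsequence of "aaadad"
Greedy scan:
  Position 0 ('a'): no match needed
  Position 1 ('a'): no match needed
  Position 2 ('a'): no match needed
  Position 3 ('d'): no match needed
  Position 4 ('a'): no match needed
  Position 5 ('d'): no match needed
Only matched 0/4 characters => not a subsequence

0


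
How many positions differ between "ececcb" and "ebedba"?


Comparing "ececcb" and "ebedba" position by position:
  Position 0: 'e' vs 'e' => same
  Position 1: 'c' vs 'b' => DIFFER
  Position 2: 'e' vs 'e' => same
  Position 3: 'c' vs 'd' => DIFFER
  Position 4: 'c' vs 'b' => DIFFER
  Position 5: 'b' vs 'a' => DIFFER
Positions that differ: 4

4
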